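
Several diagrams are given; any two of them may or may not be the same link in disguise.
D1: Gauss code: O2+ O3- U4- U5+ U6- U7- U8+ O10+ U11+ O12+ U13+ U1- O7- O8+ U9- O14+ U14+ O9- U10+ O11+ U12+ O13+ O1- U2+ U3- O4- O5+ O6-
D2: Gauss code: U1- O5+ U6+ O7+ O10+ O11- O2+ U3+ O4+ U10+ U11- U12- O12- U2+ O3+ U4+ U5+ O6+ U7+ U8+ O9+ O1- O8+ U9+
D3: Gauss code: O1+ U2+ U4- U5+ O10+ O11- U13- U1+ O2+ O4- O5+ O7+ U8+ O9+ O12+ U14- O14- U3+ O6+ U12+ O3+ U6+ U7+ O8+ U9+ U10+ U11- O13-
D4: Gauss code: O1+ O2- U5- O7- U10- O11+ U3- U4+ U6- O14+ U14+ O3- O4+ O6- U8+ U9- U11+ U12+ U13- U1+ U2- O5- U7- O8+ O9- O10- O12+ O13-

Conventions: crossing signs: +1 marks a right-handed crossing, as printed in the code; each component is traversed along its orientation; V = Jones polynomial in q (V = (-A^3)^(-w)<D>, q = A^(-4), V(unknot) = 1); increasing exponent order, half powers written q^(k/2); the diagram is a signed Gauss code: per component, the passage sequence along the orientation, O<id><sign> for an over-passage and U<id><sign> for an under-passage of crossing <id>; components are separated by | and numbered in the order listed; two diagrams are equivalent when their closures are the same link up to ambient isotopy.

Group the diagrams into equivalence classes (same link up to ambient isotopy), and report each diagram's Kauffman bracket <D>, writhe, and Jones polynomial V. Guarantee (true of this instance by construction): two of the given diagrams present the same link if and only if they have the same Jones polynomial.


equivalence classes: {D1} | {D2, D3} | {D4}
D1 (bracket -A^-10 + A^-6 + A^2; 14 crossings at w = +2): V = q + q^3 - q^4
V(D2) = q^2 + 2q^4 - 2q^5 + q^6 - 2q^7 + q^8  (w +6, c 12, <D> = A^-14 - 2A^-10 + A^-6 - 2A^-2 + 2A^2 + A^10)
V(D3) = q^2 + 2q^4 - 2q^5 + q^6 - 2q^7 + q^8  [14 crossings, <D> = A^-14 - 2A^-10 + A^-6 - 2A^-2 + 2A^2 + A^10, w = +6]
V(D4) = -q^-4 + q^-3 + q^-1  (w -2, c 14, <D> = A^-2 + A^6 - A^10)
key observation: 3 values of V(q) split the 4 diagrams


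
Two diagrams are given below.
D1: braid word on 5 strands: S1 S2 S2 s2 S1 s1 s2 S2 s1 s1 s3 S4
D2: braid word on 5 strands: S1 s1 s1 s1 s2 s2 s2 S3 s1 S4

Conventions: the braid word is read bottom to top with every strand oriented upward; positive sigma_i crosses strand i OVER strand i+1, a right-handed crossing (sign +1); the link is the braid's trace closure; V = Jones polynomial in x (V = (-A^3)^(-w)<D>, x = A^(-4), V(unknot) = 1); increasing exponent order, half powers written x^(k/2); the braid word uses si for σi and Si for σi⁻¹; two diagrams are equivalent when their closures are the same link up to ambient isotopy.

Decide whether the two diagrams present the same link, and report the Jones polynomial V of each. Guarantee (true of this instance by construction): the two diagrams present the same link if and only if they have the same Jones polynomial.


equivalent: no
V(D1) = 1  (w 0, c 12, <D> = 1)
V(D2) = x^2 + 2x^4 - 2x^5 + x^6 - 2x^7 + x^8  (w +4, c 10, <D> = A^-20 - 2A^-16 + A^-12 - 2A^-8 + 2A^-4 + A^4)
why: V(x) takes 2 values over 2 diagrams, fixing the grouping


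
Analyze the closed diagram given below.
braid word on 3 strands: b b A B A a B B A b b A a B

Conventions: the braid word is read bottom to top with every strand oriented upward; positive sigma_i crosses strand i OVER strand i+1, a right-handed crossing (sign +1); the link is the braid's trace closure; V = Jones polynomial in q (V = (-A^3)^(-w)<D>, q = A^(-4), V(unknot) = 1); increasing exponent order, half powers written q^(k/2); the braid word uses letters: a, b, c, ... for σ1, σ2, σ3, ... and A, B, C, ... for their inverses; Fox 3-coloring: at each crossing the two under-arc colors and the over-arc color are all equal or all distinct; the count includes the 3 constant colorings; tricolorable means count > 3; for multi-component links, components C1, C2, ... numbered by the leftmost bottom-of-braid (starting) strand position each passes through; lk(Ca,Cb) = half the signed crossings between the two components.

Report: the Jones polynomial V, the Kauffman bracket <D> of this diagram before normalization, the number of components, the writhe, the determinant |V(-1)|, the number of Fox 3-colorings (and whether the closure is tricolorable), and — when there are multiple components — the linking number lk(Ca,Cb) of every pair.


Jones polynomial: V(q) = -q^-5 + q^-4 - q^-3 + 2q^-2 - q^-1 + 2 - q
<D> = -A^-10 + 2A^-6 - A^-2 + 2A^2 - A^6 + A^10 - A^14; writhe -2
components 1, writhe -2 (14 crossings)
3-colorings: 9 of 3^14, det 9 — tricolorable
note: w = -2 (over 14 crossings) is diagram-only; (-A^3)^(2) removes it from V


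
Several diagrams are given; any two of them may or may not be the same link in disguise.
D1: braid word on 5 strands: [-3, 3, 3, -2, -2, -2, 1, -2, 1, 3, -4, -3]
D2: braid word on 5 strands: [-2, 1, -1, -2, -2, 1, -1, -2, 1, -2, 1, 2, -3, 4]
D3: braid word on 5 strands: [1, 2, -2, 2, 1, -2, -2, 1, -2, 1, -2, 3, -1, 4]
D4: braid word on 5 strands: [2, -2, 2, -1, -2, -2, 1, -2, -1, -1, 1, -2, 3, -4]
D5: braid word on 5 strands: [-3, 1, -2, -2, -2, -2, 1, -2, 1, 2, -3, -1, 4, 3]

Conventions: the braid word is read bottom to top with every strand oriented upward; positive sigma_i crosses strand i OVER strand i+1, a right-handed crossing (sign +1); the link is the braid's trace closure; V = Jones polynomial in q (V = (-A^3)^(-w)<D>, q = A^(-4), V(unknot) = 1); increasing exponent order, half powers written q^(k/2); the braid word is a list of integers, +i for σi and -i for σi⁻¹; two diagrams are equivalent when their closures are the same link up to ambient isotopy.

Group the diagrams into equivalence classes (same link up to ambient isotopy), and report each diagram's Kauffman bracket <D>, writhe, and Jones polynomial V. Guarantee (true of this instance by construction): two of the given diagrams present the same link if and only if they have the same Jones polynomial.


equivalence classes: {D1, D2, D5} | {D3} | {D4}
D1 (bracket A^-10 - A^-6 + 2A^-2 - 2A^2 + 2A^6 - 2A^10 + A^14; 12 crossings at w = -2): V = q^-5 - 2q^-4 + 2q^-3 - 2q^-2 + 2q^-1 - 1 + q
V(D2) = q^-5 - 2q^-4 + 2q^-3 - 2q^-2 + 2q^-1 - 1 + q  (w -2, c 14, <D> = A^-10 - A^-6 + 2A^-2 - 2A^2 + 2A^6 - 2A^10 + A^14)
D3 (bracket -A^-6 + 2A^-2 - 2A^2 + 3A^6 - 2A^10 + 2A^14 - A^18; 14 crossings at w = +2): V = -q^-3 + 2q^-2 - 2q^-1 + 3 - 2q + 2q^2 - q^3
D4 (bracket A^-8 - A^-4 + 2 - A^4 + A^8 - A^12; 14 crossings at w = -4): V = -q^-6 + q^-5 - q^-4 + 2q^-3 - q^-2 + q^-1
V(D5) = q^-5 - 2q^-4 + 2q^-3 - 2q^-2 + 2q^-1 - 1 + q  [14 crossings, <D> = A^-10 - A^-6 + 2A^-2 - 2A^2 + 2A^6 - 2A^10 + A^14, w = -2]
observation: V(q) takes 3 values over 5 diagrams, fixing the grouping


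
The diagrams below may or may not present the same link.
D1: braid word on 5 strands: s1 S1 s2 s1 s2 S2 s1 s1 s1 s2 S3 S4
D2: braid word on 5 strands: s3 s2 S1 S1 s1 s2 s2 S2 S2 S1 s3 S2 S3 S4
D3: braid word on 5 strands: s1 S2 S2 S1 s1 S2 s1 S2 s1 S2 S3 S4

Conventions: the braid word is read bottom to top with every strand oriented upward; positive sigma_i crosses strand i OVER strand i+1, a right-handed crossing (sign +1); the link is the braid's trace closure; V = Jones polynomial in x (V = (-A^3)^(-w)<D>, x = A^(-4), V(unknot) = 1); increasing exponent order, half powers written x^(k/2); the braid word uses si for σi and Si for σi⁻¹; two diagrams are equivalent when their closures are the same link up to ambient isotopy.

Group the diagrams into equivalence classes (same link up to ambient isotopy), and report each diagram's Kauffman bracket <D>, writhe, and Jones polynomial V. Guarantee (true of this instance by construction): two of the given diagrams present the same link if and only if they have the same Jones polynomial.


classes: {D1} | {D2} | {D3}
V(D1) = x^2 + 2x^4 - x^5 + 2x^6 - x^7 + x^8  [12 crossings, <D> = A^-20 - A^-16 + 2A^-12 - A^-8 + 2A^-4 + A^4, w = +4]
D2 (bracket A^-6 + A^-2 + A^2 + A^6; 14 crossings at w = -2): V = x^-3 + x^-2 + x^-1 + 1
V(D3) = -x^-6 + 3x^-5 - 4x^-4 + 6x^-3 - 5x^-2 + 6x^-1 - 3 + 3x - x^2  (w -4, c 12, <D> = -A^-20 + 3A^-16 - 3A^-12 + 6A^-8 - 5A^-4 + 6 - 4A^4 + 3A^8 - A^12)
insight: 3 classes among 3 diagrams; unequal V(x) rules out equality


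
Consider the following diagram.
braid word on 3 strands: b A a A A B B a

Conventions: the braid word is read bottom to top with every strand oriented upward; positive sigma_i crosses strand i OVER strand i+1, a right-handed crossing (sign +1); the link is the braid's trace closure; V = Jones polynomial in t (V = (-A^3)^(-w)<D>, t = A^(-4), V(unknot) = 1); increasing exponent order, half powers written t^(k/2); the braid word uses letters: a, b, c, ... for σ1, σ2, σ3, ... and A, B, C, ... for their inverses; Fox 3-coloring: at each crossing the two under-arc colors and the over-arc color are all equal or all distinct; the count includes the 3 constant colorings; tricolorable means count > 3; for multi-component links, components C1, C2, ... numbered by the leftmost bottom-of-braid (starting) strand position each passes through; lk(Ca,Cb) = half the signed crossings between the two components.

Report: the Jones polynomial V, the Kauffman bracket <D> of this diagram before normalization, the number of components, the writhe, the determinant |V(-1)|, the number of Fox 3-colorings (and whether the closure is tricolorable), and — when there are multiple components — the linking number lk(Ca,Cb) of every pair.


Jones polynomial: V(t) = -t^-4 + t^-3 + t^-1
<D> = A^-2 + A^6 - A^10; writhe -2
components 1, writhe -2 (8 crossings)
3-colorings: 9 of 3^8, det 3 — tricolorable
note: |V(-1)| = 3: so tricolorable, since 3 divides 3


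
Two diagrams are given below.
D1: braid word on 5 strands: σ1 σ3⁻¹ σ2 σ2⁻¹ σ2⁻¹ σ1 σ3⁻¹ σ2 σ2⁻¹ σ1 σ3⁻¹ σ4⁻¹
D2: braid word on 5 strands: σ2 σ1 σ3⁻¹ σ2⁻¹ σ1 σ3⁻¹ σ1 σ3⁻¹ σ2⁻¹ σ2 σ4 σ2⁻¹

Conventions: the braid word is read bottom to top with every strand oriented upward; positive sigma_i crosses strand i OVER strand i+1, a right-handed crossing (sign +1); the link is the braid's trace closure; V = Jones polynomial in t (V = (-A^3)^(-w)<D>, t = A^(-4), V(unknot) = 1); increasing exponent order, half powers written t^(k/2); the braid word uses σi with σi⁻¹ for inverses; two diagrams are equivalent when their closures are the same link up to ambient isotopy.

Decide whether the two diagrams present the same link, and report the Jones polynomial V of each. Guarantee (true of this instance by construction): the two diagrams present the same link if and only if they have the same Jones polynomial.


equivalent: yes
D1 (bracket -A^-18 + A^-14 - A^-10 + 3A^-6 - A^-2 + A^2 - A^6; 12 crossings at w = -2): V = -t^-3 + t^-2 - t^-1 + 3 - t + t^2 - t^3
D2 (bracket -A^-12 + A^-8 - A^-4 + 3 - A^4 + A^8 - A^12; 12 crossings at w = 0): V = -t^-3 + t^-2 - t^-1 + 3 - t + t^2 - t^3
key observation: one V(t) for all 2 diagrams — one class (guaranteed)


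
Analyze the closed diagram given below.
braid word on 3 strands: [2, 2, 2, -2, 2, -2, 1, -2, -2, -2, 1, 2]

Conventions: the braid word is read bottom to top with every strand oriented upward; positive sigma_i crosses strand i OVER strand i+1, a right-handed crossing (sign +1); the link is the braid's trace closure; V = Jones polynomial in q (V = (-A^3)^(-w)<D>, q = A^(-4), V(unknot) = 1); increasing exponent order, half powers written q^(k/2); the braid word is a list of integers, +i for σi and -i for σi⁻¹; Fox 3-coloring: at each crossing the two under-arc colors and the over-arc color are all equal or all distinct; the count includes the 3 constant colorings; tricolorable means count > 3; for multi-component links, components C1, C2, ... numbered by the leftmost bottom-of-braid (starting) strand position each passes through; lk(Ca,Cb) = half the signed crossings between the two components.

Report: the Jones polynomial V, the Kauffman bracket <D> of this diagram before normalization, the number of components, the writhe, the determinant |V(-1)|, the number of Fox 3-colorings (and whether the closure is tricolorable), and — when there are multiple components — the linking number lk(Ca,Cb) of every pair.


V(q) = -q^-1 + 2 - q + 2q^2 - q^3 + q^4 - q^5
bracket: -A^-14 + A^-10 - A^-6 + 2A^-2 - A^2 + 2A^6 - A^10, w = +2
1 component, writhe +2, over 12 crossings
det 9, colorings 9 of 3^12 — tricolorable
observation: w = +2 shifts under R1 moves; the (-A^3)^(-2) factor cancels that in V


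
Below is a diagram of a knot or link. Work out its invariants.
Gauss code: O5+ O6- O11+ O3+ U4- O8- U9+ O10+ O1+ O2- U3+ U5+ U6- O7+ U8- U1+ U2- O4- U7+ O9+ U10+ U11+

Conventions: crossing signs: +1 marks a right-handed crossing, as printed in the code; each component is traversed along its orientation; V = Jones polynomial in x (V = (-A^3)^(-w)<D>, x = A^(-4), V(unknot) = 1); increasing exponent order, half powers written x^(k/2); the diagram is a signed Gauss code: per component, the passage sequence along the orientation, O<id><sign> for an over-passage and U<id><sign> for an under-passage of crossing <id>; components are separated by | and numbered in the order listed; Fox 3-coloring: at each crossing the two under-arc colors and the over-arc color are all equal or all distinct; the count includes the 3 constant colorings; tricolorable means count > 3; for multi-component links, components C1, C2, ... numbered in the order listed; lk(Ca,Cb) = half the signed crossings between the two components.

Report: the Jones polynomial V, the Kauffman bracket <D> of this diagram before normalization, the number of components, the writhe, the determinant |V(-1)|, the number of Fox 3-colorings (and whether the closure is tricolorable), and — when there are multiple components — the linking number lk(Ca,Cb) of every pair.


V(x) = x^-1 - 1 + 2x - 2x^2 + 2x^3 - 2x^4 + x^5
bracket: -A^-11 + 2A^-7 - 2A^-3 + 2A - 2A^5 + A^9 - A^13, w = +3
1 component, writhe +3, over 11 crossings
det 11, colorings 3 of 3^11 — not tricolorable
observation: w = +3 shifts under R1 moves; the (-A^3)^(-3) factor cancels that in V


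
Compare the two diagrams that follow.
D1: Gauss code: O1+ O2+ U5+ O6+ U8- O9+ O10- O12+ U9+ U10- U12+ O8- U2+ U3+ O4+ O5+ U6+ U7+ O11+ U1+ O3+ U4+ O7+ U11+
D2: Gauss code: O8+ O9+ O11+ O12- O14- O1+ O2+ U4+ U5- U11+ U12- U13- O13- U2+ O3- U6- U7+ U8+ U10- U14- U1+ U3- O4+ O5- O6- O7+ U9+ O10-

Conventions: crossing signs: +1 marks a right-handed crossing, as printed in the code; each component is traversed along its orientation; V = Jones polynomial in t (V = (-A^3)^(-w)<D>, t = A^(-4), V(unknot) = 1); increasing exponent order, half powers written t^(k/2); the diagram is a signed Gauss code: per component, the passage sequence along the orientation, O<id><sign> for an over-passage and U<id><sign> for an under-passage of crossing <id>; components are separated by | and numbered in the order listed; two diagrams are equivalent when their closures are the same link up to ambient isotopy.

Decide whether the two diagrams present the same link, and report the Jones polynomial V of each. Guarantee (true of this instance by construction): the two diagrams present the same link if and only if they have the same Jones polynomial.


equivalent: no
D1 (bracket -A^-8 + A^4 + A^12; 12 crossings at w = +8): V = t^3 + t^5 - t^8
D2 (bracket 1; 14 crossings at w = 0): V = 1
key observation: 2 classes among 2 diagrams; unequal V(t) rules out equality


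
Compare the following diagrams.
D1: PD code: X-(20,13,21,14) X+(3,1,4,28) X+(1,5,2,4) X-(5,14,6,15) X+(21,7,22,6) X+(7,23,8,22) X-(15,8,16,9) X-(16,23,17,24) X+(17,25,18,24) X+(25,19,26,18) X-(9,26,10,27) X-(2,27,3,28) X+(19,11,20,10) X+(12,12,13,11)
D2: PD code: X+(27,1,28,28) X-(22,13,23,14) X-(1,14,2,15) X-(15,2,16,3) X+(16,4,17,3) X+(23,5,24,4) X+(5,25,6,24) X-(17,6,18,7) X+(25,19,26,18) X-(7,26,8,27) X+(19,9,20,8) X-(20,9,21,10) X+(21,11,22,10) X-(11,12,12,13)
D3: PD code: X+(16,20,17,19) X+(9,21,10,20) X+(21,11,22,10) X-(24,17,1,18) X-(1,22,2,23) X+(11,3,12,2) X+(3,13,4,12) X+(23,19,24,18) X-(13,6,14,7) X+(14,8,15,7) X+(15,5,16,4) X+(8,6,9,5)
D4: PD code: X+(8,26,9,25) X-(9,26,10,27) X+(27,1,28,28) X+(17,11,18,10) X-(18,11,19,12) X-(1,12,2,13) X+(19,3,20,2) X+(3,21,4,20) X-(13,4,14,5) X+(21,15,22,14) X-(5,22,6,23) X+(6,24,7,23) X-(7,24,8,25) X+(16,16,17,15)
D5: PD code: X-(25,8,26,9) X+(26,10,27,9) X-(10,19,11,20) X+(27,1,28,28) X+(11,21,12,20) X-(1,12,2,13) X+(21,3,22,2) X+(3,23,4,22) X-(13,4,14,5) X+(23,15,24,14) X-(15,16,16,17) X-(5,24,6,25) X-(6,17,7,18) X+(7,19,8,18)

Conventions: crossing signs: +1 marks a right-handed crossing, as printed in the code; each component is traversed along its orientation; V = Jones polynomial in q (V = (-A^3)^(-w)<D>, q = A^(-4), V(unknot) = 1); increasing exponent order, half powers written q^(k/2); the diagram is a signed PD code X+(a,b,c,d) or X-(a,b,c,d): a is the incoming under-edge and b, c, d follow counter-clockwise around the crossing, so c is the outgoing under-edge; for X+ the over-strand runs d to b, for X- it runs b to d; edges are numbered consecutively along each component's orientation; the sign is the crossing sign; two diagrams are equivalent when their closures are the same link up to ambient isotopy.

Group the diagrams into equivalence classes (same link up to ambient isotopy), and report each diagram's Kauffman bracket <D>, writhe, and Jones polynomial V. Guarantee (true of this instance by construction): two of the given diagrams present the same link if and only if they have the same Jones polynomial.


grouping into links: {D1, D2, D4, D5} | {D3}
V(D1) = -q^-3 + 2q^-2 - 2q^-1 + 3 - 2q + 2q^2 - q^3  (w +2, c 14, <D> = -A^-6 + 2A^-2 - 2A^2 + 3A^6 - 2A^10 + 2A^14 - A^18)
V(D2) = -q^-3 + 2q^-2 - 2q^-1 + 3 - 2q + 2q^2 - q^3  [14 crossings, <D> = -A^-12 + 2A^-8 - 2A^-4 + 3 - 2A^4 + 2A^8 - A^12, w = 0]
D3 (bracket -A^-10 + A^-6 - A^-2 + A^2 + A^10; 12 crossings at w = +6): V = q^2 + q^4 - q^5 + q^6 - q^7
D4 (bracket -A^-6 + 2A^-2 - 2A^2 + 3A^6 - 2A^10 + 2A^14 - A^18; 14 crossings at w = +2): V = -q^-3 + 2q^-2 - 2q^-1 + 3 - 2q + 2q^2 - q^3
V(D5) = -q^-3 + 2q^-2 - 2q^-1 + 3 - 2q + 2q^2 - q^3  [14 crossings, <D> = -A^-12 + 2A^-8 - 2A^-4 + 3 - 2A^4 + 2A^8 - A^12, w = 0]
key observation: 2 classes among 5 diagrams; unequal V(q) rules out equality


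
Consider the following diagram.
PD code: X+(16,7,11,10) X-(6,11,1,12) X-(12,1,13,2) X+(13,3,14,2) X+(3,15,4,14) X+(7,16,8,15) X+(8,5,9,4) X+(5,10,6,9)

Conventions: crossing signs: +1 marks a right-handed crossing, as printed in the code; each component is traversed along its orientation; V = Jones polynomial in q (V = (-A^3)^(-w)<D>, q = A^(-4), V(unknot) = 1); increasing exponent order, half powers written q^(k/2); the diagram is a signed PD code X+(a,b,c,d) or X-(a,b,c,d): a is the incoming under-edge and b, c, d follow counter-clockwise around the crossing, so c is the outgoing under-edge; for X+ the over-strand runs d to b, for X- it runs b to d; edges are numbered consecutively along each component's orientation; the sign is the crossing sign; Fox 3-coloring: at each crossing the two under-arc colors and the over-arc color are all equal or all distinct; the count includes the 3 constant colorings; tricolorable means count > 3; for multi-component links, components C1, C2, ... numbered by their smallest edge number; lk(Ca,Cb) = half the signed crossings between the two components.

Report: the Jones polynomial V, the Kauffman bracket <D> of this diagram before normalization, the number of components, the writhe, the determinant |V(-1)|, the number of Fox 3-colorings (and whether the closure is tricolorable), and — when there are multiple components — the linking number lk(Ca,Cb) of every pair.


V = q + 2q^3 + q^5
<D> = A^-8 + 2 + A^8 (w = +4)
3 components over 8 crossings, w = +4
lk(C1,C2): +1
lk(C1,C3) = 0
linking number lk(C2,C3) = +1
3 Fox colorings among 3^8, |V(-1)| = 4: not tricolorable
why: w = +4 (over 8 crossings) is diagram-only; (-A^3)^(-4) removes it from V


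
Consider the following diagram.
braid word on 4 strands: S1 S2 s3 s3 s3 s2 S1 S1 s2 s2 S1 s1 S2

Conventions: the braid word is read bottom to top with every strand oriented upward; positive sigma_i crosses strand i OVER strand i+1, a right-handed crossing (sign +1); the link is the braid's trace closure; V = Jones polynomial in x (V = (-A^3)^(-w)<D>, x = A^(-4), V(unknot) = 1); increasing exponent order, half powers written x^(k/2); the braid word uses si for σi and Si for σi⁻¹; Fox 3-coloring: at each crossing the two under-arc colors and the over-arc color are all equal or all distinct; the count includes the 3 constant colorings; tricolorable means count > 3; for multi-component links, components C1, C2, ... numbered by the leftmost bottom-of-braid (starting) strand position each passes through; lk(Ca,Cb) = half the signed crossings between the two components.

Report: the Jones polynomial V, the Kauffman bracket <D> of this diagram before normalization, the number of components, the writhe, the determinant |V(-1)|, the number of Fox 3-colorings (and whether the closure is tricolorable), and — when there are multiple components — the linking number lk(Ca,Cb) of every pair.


V(x) = -x^-3 + x^-2 - x^-1 + 3 - x + x^2 - x^3
bracket: A^-9 - A^-5 + A^-1 - 3A^3 + A^7 - A^11 + A^15, w = +1
1 component, writhe +1, over 13 crossings
det 9, colorings 27 of 3^13 — tricolorable
observation: w = +1 (over 13 crossings) is diagram-only; (-A^3)^(-1) removes it from V


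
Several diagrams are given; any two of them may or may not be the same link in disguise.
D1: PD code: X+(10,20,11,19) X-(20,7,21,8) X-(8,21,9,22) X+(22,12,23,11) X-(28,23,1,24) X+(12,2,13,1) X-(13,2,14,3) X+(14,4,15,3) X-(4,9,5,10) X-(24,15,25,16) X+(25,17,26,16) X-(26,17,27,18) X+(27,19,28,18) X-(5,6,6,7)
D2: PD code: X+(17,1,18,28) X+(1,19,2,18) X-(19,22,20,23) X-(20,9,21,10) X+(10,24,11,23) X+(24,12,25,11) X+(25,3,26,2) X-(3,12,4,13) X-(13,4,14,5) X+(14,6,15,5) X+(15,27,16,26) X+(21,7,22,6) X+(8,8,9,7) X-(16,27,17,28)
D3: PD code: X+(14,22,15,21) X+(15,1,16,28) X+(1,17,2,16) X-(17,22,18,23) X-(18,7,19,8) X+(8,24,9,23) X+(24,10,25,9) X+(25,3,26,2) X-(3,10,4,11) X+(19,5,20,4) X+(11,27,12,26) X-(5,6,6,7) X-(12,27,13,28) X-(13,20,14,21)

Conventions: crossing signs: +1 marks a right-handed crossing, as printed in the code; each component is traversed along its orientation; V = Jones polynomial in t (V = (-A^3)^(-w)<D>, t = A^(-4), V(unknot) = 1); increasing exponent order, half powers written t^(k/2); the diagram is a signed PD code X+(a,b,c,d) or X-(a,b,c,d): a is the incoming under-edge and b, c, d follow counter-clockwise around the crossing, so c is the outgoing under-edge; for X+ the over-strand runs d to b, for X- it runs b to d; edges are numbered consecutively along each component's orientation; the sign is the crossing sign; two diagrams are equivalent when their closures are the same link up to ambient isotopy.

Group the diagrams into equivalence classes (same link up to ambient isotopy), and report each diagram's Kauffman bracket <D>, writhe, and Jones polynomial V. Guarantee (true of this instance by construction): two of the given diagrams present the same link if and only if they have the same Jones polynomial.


equivalence classes: {D1} | {D2, D3}
D1 (bracket -A^-18 + 2A^-14 - 2A^-10 + 3A^-6 - 2A^-2 + 2A^2 - A^6; 14 crossings at w = -2): V = -t^-3 + 2t^-2 - 2t^-1 + 3 - 2t + 2t^2 - t^3
V(D2) = t - t^2 + 2t^3 - t^4 + t^5 - t^6  [14 crossings, <D> = -A^-12 + A^-8 - A^-4 + 2 - A^4 + A^8, w = +4]
V(D3) = t - t^2 + 2t^3 - t^4 + t^5 - t^6  [14 crossings, <D> = -A^-18 + A^-14 - A^-10 + 2A^-6 - A^-2 + A^2, w = +2]
key observation: comparing 3 Jones polynomials yields 2 groups


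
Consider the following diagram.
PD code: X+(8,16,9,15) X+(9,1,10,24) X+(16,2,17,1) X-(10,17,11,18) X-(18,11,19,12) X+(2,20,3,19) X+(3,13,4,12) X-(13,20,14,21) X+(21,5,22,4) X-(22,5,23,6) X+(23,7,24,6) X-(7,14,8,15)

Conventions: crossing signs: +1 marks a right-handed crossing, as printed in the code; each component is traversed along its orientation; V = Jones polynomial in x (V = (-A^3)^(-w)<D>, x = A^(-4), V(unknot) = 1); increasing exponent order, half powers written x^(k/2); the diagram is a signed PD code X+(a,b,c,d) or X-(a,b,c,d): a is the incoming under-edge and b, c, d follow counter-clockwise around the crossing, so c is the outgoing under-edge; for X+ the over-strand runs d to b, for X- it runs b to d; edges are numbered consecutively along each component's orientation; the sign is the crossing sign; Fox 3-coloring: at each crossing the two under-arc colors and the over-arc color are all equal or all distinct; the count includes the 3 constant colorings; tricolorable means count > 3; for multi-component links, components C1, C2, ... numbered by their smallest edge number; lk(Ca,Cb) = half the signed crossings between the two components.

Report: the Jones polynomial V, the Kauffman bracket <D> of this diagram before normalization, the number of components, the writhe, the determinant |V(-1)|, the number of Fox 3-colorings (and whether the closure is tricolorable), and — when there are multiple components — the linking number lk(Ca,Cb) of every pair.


V(x) = -x^-1 + 2 - x + 2x^2 - x^3 + x^4 - x^5
bracket: -A^-14 + A^-10 - A^-6 + 2A^-2 - A^2 + 2A^6 - A^10, w = +2
1 component, writhe +2, over 12 crossings
det 9, colorings 9 of 3^12 — tricolorable
observation: det 9 = |V(-1)|; divisible by 3, so tricolorable


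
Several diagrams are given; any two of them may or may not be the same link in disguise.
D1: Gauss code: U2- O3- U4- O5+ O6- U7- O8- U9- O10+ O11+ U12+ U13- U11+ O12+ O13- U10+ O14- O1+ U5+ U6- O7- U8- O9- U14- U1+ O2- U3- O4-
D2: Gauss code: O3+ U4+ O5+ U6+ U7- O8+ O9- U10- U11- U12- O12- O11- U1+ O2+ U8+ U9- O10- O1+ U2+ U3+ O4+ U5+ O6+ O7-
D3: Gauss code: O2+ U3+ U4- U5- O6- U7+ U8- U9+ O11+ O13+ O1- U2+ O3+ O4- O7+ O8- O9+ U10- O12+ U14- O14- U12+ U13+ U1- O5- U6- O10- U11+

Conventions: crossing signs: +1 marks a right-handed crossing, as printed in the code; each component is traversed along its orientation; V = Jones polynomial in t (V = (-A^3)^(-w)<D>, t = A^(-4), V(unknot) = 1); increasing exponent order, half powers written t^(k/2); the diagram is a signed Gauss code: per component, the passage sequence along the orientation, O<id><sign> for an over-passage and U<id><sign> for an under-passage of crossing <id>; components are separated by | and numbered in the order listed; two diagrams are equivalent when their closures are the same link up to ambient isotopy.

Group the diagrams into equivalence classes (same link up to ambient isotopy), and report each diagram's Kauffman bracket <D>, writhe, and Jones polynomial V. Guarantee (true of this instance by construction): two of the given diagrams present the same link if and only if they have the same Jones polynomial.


classes: {D1} | {D2} | {D3}
V(D1) = t^-8 - 2t^-7 + t^-6 - 2t^-5 + 2t^-4 + t^-2  [14 crossings, <D> = A^-4 + 2A^4 - 2A^8 + A^12 - 2A^16 + A^20, w = -4]
V(D2) = t + t^3 - t^4  [12 crossings, <D> = -A^-10 + A^-6 + A^2, w = +2]
V(D3) = -t^-3 + 2t^-2 - 2t^-1 + 3 - 2t + 2t^2 - t^3  [14 crossings, <D> = -A^-12 + 2A^-8 - 2A^-4 + 3 - 2A^4 + 2A^8 - A^12, w = 0]
note: 3 values of V(t) split the 3 diagrams


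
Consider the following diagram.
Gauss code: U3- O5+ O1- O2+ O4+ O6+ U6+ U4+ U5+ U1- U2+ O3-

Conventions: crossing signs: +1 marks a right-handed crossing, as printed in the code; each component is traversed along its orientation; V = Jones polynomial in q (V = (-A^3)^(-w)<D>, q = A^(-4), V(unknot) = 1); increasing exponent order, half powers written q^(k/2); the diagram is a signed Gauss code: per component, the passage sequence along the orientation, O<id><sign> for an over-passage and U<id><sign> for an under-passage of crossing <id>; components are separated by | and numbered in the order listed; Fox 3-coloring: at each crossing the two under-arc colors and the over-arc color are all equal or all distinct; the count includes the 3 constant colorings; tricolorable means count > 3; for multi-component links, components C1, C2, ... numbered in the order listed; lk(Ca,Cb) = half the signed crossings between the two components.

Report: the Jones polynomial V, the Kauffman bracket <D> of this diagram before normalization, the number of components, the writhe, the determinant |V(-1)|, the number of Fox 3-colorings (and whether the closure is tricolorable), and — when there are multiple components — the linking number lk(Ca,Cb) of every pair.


Jones polynomial: V(q) = 1
<D> = A^6; writhe +2
components 1, writhe +2 (6 crossings)
3-colorings: 3 of 3^6, det 1 — not tricolorable
note: w = +2 (over 6 crossings) is diagram-only; (-A^3)^(-2) removes it from V


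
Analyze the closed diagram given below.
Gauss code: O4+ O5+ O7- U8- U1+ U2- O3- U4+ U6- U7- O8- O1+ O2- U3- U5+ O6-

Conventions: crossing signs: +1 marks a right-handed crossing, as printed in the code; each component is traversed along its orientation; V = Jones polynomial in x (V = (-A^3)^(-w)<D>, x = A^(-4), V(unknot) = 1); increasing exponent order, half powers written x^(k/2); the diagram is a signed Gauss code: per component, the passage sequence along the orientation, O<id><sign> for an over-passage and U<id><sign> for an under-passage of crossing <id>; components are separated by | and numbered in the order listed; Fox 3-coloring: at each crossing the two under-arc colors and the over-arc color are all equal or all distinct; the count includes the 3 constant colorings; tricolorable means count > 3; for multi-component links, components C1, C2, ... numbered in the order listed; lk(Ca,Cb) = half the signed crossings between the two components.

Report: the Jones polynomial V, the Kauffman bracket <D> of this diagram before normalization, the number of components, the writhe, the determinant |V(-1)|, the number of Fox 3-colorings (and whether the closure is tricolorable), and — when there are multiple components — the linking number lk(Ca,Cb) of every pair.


Jones polynomial: V(x) = -x^-4 + x^-3 + x^-1
<D> = A^-2 + A^6 - A^10; writhe -2
components 1, writhe -2 (8 crossings)
3-colorings: 9 of 3^8, det 3 — tricolorable
note: w = -2 (over 8 crossings) is diagram-only; (-A^3)^(2) removes it from V


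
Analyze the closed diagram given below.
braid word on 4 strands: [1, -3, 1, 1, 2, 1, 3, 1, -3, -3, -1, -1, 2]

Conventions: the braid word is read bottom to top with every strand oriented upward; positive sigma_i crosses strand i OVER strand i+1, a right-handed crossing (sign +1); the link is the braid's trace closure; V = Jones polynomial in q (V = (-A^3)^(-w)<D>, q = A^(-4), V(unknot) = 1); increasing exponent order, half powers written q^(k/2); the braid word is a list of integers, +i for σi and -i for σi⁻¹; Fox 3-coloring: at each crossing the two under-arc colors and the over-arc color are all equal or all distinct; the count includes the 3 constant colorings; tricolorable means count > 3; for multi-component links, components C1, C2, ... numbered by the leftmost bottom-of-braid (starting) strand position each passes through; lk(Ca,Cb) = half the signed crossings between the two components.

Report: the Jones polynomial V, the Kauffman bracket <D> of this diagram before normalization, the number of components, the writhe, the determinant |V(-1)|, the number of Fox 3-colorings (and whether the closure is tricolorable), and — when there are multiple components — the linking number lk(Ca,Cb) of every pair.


Jones polynomial: V(q) = q^-1 - 1 + 2q - 3q^2 + 3q^3 - 2q^4 + 2q^5 - q^6
<D> = A^-15 - 2A^-11 + 2A^-7 - 3A^-3 + 3A - 2A^5 + A^9 - A^13; writhe +3
components 1, writhe +3 (13 crossings)
3-colorings: 9 of 3^13, det 15 — tricolorable
note: the span of V is 7, forcing >= 7 crossings in any diagram


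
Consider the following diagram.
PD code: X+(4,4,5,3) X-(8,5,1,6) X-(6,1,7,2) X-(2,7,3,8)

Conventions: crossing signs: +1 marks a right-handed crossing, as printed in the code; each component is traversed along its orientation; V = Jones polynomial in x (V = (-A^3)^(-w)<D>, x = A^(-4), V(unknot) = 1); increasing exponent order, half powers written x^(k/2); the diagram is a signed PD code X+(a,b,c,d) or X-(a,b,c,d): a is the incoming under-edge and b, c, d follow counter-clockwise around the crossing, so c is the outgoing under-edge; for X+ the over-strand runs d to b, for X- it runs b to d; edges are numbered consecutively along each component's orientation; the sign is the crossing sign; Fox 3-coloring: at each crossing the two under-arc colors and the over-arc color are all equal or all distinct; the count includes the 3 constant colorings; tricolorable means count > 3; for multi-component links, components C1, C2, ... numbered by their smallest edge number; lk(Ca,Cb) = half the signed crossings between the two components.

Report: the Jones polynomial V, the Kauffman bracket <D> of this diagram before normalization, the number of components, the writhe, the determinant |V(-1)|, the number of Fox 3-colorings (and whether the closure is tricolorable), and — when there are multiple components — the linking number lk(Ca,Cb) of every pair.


Jones polynomial: V(x) = -x^-4 + x^-3 + x^-1
<D> = A^-2 + A^6 - A^10; writhe -2
components 1, writhe -2 (4 crossings)
3-colorings: 9 of 3^4, det 3 — tricolorable
note: det 3 = |V(-1)|; divisible by 3, so tricolorable


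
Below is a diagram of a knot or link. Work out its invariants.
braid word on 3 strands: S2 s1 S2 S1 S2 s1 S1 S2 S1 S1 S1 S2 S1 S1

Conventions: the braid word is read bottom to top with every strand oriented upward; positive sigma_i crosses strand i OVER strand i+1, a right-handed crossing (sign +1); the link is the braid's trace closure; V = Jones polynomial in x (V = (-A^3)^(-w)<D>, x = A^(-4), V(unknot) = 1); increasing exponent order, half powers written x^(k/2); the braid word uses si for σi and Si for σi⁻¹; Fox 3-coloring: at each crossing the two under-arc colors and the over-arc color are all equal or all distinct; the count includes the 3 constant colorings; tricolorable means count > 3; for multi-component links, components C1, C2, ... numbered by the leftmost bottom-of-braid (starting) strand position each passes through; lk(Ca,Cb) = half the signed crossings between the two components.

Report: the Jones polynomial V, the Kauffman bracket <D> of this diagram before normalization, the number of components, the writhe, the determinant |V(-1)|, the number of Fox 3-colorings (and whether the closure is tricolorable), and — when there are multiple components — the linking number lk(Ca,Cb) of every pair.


Jones polynomial: V(x) = -x^-10 + x^-6 + x^-4
<D> = A^-14 + A^-6 - A^10; writhe -10
components 1, writhe -10 (14 crossings)
3-colorings: 3 of 3^14, det 1 — not tricolorable
note: free reduction leaves σ2⁻¹ σ1 σ2⁻¹ σ1⁻¹ σ2⁻¹ σ2⁻¹ σ1⁻¹ σ1⁻¹ σ1⁻¹ σ2⁻¹ σ1⁻¹ σ1⁻¹ of the original 14 letters


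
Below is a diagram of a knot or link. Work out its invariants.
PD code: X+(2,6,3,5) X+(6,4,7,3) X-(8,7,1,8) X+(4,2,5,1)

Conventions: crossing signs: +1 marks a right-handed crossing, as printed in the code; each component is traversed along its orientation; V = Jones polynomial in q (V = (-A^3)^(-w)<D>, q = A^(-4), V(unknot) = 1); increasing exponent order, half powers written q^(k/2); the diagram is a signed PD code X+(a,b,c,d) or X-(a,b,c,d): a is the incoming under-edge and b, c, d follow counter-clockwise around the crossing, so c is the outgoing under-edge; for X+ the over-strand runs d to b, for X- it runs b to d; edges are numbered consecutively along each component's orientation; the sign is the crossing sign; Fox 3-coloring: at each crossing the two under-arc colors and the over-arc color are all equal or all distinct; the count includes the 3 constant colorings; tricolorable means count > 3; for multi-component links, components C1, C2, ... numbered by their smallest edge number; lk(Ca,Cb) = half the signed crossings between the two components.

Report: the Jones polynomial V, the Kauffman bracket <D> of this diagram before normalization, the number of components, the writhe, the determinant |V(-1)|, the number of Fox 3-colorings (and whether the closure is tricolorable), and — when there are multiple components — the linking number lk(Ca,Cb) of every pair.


V(q) = q + q^3 - q^4
bracket: -A^-10 + A^-6 + A^2, w = +2
1 component, writhe +2, over 4 crossings
det 3, colorings 9 of 3^4 — tricolorable
observation: the span of V is 3, forcing >= 3 crossings in any diagram


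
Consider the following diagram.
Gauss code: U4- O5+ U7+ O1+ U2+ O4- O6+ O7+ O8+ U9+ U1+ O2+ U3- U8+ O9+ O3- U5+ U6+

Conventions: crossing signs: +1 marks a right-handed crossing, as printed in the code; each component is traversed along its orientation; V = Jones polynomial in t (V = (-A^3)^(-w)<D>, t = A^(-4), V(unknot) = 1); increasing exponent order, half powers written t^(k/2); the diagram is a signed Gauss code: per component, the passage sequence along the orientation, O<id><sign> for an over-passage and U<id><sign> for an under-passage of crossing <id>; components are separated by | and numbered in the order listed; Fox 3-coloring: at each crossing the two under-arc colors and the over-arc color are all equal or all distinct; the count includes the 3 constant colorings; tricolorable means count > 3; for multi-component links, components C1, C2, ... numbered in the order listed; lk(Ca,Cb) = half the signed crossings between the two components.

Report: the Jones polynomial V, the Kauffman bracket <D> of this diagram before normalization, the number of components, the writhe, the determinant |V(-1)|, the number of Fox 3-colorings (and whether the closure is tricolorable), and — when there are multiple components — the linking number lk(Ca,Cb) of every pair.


V = t - t^2 + 2t^3 - t^4 + t^5 - t^6
<D> = A^-9 - A^-5 + A^-1 - 2A^3 + A^7 - A^11 (w = +5)
1 component over 9 crossings, w = +5
3 Fox colorings among 3^9, |V(-1)| = 7: not tricolorable
why: the span of V is 5, forcing >= 5 crossings in any diagram


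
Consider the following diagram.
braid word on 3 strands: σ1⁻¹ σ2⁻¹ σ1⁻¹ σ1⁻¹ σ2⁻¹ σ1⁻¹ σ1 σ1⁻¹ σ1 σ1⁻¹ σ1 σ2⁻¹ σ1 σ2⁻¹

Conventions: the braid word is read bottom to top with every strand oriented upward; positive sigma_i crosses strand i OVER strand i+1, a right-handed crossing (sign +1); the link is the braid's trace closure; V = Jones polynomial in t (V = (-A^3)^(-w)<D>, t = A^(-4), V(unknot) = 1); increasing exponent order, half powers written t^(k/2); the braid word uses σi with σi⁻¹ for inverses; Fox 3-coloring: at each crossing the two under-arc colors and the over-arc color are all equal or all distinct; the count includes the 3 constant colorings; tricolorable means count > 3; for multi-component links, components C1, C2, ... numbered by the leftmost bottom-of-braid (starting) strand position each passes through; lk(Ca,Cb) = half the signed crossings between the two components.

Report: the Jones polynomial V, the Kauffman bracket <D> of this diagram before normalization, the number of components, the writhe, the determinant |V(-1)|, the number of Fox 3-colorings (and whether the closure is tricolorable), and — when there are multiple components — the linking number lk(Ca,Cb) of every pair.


V(t) = t^-8 - 2t^-7 + t^-6 - 2t^-5 + 2t^-4 + t^-2
bracket: A^-10 + 2A^-2 - 2A^2 + A^6 - 2A^10 + A^14, w = -6
1 component, writhe -6, over 14 crossings
det 9, colorings 27 of 3^14 — tricolorable
observation: the span of V is 6, forcing >= 6 crossings in any diagram


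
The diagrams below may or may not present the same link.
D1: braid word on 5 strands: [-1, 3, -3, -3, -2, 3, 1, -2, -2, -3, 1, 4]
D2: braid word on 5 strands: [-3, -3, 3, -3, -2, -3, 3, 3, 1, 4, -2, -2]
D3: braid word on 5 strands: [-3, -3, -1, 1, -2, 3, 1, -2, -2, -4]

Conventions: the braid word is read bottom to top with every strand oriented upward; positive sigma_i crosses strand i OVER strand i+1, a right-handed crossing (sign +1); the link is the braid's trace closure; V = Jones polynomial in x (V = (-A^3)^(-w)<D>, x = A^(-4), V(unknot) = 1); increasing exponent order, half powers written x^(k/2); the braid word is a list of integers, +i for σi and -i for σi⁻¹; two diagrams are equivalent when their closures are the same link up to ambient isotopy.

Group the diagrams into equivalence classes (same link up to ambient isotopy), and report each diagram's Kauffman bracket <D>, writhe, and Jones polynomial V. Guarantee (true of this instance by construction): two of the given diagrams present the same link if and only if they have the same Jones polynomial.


equivalence classes: {D1, D2, D3}
D1 (bracket A^-2 - A^2 + 2A^6 - A^10 + A^14 - A^18; 12 crossings at w = -2): V = -x^-6 + x^-5 - x^-4 + 2x^-3 - x^-2 + x^-1
D2 (bracket A^-2 - A^2 + 2A^6 - A^10 + A^14 - A^18; 12 crossings at w = -2): V = -x^-6 + x^-5 - x^-4 + 2x^-3 - x^-2 + x^-1
V(D3) = -x^-6 + x^-5 - x^-4 + 2x^-3 - x^-2 + x^-1  [10 crossings, <D> = A^-8 - A^-4 + 2 - A^4 + A^8 - A^12, w = -4]
key observation: all 3 diagrams share one V(x), hence one class
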